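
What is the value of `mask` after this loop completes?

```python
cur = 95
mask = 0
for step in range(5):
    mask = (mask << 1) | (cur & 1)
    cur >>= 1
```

Reverse lowest 5 bits of 95
`mask` takes the values: 0 → 1 → 3 → 7 → 15 → 31

Answer: 31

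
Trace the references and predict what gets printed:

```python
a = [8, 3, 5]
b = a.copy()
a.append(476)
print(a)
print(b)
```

Key concept: list.copy() creates independent copy.
Step by step:
`a = [8, 3, 5]` → a = [8, 3, 5]
`b = a.copy()` → b = [8, 3, 5]
`a.append(476)` → a = [8, 3, 5, 476]
`print(a)` → prints [8, 3, 5, 476]
`print(b)` → prints [8, 3, 5]

Answer:
[8, 3, 5, 476]
[8, 3, 5]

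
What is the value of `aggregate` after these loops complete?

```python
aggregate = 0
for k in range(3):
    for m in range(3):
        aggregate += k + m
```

Sum of all k+m for k,m in 3x3
`aggregate` takes the values: 0 → 1 → 3 → 4 → 6 → 9 → 11 → 14 → 18

Answer: 18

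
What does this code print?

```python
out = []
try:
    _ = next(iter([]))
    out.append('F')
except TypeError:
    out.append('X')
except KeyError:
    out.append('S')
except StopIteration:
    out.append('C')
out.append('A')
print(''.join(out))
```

Execution trace: 'C' (except StopIteration) → 'A' (after the try/except). Output: CA

Answer: CA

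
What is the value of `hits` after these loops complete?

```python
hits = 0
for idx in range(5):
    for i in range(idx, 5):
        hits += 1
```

Upper triangle: 5 + 4 + ... + 1
`hits` takes the values: 0 → 1 → 2 → 3 → 4 → 5 → 6 → 7 → 8 → 9 → 10 → 11 → 12 → 13 → 14 → 15

Answer: 15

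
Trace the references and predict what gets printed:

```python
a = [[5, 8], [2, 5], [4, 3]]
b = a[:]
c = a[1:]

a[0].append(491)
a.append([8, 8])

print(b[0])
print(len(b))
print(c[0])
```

Key concept: slice with nested mutation.
Step by step:
`a = [[5, 8], [2, 5], [4, 3]]` → a = [[5, 8], [2, 5], [4, 3]]
`b = a[:]` → b = [[5, 8], [2, 5], [4, 3]]
`c = a[1:]` → c = [[2, 5], [4, 3]]
`a[0].append(491)` → a = [[5, 8, 491], [2, 5], [4, 3]]; b = [[5, 8, 491], [2, 5], [4, 3]]
`a.append([8, 8])` → a = [[5, 8, 491], [2, 5], [4, 3], [8, 8]]
`print(b[0])` → prints [5, 8, 491]
`print(len(b))` → prints 3
`print(c[0])` → prints [2, 5]

Answer:
[5, 8, 491]
3
[2, 5]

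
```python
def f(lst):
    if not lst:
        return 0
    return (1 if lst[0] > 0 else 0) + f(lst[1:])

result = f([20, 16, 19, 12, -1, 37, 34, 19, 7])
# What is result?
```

Count of positive elements in [20, 16, 19, 12, -1, 37, 34, 19, 7] = 8

Answer: 8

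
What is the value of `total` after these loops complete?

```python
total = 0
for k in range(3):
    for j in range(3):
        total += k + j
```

Sum of all k+j for k,j in 3x3
`total` takes the values: 0 → 1 → 3 → 4 → 6 → 9 → 11 → 14 → 18

Answer: 18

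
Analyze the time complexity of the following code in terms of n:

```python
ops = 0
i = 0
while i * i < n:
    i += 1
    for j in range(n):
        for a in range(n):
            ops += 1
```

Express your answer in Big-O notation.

Each loop level contributes: √n × n × n. Multiplying the contributions gives O(n^2√n).

Answer: O(n^2√n)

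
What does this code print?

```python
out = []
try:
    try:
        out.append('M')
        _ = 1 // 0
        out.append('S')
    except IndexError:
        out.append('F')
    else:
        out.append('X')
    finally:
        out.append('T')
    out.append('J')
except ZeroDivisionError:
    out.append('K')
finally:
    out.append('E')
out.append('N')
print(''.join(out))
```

Execution trace: 'M' (inner try body) → 'T' (inner finally) → 'K' (except ZeroDivisionError) → 'E' (finally) → 'N' (after the try/except). Output: MTKEN

Answer: MTKEN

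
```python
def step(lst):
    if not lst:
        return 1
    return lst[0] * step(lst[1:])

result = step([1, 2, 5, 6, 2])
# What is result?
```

Product over [1, 2, 5, 6, 2] = 1 * 2 * 5 * 6 * 2 = 120

Answer: 120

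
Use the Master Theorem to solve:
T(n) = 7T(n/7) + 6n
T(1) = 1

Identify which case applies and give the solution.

a=7, b=7, f(n)=6n. log_7(7) = 1. Since c=1 = 1, Case 2 applies: T(n) = Θ(n^log_b(a) · log n) = O(n log n).

Answer: O(n log n) - Case 2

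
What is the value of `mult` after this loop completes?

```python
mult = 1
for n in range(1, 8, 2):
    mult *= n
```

Product of 1, 3, 5, ... up to 7
`mult` takes the values: 1 → 3 → 15 → 105

Answer: 105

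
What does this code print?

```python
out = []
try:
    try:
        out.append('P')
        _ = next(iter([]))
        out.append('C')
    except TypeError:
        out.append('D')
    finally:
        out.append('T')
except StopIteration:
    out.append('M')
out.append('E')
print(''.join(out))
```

Execution trace: 'P' (try body) → 'T' (finally) → 'M' (outer except StopIteration) → 'E' (after the try/except). Output: PTME

Answer: PTME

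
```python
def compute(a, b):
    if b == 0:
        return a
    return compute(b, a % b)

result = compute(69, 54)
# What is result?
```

compute(69, 54) -> compute(54, 15) -> compute(15, 9) -> compute(9, 6) -> compute(6, 3) -> compute(3, 0) -> 3

Answer: 3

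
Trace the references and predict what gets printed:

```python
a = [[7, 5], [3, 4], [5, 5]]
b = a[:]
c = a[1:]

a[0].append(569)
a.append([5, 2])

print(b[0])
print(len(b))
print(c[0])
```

Key concept: slice with nested mutation.
Step by step:
`a = [[7, 5], [3, 4], [5, 5]]` → a = [[7, 5], [3, 4], [5, 5]]
`b = a[:]` → b = [[7, 5], [3, 4], [5, 5]]
`c = a[1:]` → c = [[3, 4], [5, 5]]
`a[0].append(569)` → a = [[7, 5, 569], [3, 4], [5, 5]]; b = [[7, 5, 569], [3, 4], [5, 5]]
`a.append([5, 2])` → a = [[7, 5, 569], [3, 4], [5, 5], [5, 2]]
`print(b[0])` → prints [7, 5, 569]
`print(len(b))` → prints 3
`print(c[0])` → prints [3, 4]

Answer:
[7, 5, 569]
3
[3, 4]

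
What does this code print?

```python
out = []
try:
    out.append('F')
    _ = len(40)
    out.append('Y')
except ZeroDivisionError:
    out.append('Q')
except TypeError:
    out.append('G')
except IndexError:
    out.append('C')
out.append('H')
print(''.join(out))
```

Execution trace: 'F' (try body) → 'G' (except TypeError) → 'H' (after the try/except). Output: FGH

Answer: FGH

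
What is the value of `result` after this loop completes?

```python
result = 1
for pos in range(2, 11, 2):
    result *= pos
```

Product of even numbers 2 to 10
`result` takes the values: 1 → 2 → 8 → 48 → 384 → 3840

Answer: 3840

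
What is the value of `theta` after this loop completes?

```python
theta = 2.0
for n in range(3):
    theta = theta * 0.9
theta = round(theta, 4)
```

Exponential decay: 2.0 * 0.9^3
`theta` takes the values: 2.0 → 1.8 → 1.62 → 1.458

Answer: 1.458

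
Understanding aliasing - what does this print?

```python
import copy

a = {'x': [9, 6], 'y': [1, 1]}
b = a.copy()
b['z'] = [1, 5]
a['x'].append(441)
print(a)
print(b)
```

Key concept: shallow copy of dict with mutable values.
Step by step:
`a = {'x': [9, 6], 'y': [1, 1]}` → a = {'x': [9, 6], 'y': [1, 1]}
`b = a.copy()` → b = {'x': [9, 6], 'y': [1, 1]}
`b['z'] = [1, 5]` → b = {'x': [9, 6], 'y': [1, 1], 'z': [1, 5]}
`a['x'].append(441)` → a = {'x': [9, 6, 441], 'y': [1, 1]}; b = {'x': [9, 6, 441], 'y': [1, 1], 'z': [1, 5]}
`print(a)` → prints {'x': [9, 6, 441], 'y': [1, 1]}
`print(b)` → prints {'x': [9, 6, 441], 'y': [1, 1], 'z': [1, 5]}

Answer:
{'x': [9, 6, 441], 'y': [1, 1]}
{'x': [9, 6, 441], 'y': [1, 1], 'z': [1, 5]}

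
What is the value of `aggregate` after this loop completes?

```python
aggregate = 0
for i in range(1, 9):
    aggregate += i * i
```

Sum of squares 1² to 8² = 204
`aggregate` takes the values: 0 → 1 → 5 → 14 → 30 → 55 → 91 → 140 → 204

Answer: 204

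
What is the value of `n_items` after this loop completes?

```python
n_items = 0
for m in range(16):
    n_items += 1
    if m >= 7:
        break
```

Loop breaks when m reaches 7, n_items is 8
`n_items` takes the values: 0 → 1 → 2 → 3 → 4 → 5 → 6 → 7 → 8

Answer: 8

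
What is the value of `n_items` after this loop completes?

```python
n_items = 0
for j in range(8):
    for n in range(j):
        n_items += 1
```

Triangle number: 0+1+2+...+7
`n_items` takes the values: 0 → 1 → 2 → 3 → 4 → 5 → 6 → 7 → 8 → 9 → 10 → 11 → 12 → 13 → 14 → 15 → 16 → 17 → 18 → 19 → 20 → 21 → 22 → 23 → 24 → 25 → 26 → 27 → 28

Answer: 28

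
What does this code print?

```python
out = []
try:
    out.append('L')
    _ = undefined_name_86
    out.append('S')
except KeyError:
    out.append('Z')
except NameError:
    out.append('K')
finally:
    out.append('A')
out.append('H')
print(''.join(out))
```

Execution trace: 'L' (try body) → 'K' (except NameError) → 'A' (finally) → 'H' (after the try/except). Output: LKAH

Answer: LKAH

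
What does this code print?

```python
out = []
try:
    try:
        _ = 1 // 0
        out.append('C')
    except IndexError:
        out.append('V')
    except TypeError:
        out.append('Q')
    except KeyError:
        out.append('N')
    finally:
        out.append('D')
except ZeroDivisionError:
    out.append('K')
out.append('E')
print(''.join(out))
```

Execution trace: 'D' (finally) → 'K' (outer except ZeroDivisionError) → 'E' (after the try/except). Output: DKE

Answer: DKE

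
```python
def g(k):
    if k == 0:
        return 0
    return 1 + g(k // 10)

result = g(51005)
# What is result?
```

Count of digits of 51005: 5

Answer: 5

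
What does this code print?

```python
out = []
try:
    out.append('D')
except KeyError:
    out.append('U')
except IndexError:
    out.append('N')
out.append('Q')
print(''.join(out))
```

Execution trace: 'D' (try body, no exception) → 'Q' (after the try/except). Output: DQ

Answer: DQ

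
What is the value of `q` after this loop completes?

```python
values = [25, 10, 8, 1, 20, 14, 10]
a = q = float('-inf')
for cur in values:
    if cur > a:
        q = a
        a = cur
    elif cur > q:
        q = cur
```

Second largest (with repeats) in [25, 10, 8, 1, 20, 14, 10]
`q` takes the values: -inf → 10 → 20

Answer: 20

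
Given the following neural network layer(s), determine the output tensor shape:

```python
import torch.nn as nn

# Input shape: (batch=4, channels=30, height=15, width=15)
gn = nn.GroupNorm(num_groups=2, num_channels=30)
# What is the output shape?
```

Input: (4, 30, 15, 15) -> Output: (4, 30, 15, 15)

Answer: (4, 30, 15, 15)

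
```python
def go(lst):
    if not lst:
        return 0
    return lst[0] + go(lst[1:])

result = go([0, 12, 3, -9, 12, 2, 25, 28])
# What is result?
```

0 + 12 + 3 + (-9) + 12 + 2 + 25 + 28 + 0 = 73

Answer: 73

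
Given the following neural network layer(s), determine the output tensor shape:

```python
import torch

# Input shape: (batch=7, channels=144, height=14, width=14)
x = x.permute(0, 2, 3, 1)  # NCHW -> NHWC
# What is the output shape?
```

Input: (7, 144, 14, 14) -> Output: (7, 14, 14, 144)

Answer: (7, 14, 14, 144)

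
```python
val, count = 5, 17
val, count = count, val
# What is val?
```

Trace:
`val, count = 5, 17` → val = 5; count = 17
`val, count = count, val` → val = 17; count = 5
So val = 17

Answer: 17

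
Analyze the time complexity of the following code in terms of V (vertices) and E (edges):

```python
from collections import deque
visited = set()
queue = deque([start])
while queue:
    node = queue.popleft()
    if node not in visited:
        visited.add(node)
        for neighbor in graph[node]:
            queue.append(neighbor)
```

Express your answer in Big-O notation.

This is Breadth-first search on a graph. Time complexity: O(V + E).

Answer: O(V + E)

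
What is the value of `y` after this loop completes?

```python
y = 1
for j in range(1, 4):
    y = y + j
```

Start at 1, add 1 through 3
`y` takes the values: 1 → 2 → 4 → 7

Answer: 7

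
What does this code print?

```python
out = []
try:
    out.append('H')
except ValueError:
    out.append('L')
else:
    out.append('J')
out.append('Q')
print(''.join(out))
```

Execution trace: 'H' (try body, no exception) → 'J' (else) → 'Q' (after the try/except). Output: HJQ

Answer: HJQ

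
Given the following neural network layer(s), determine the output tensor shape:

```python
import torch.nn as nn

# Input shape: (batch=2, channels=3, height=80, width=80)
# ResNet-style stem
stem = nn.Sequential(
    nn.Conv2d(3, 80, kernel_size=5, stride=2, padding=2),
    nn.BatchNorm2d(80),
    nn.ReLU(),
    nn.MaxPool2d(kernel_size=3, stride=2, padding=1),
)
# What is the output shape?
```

Input: (2, 3, 80, 80) -> after Conv2d 5x5 stride=2: (2, 80, 40, 40) -> Output: (2, 80, 20, 20)

Answer: (2, 80, 20, 20)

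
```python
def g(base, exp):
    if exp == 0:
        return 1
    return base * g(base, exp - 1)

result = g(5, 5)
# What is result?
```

g(5, 5) = 5 * 5 * 5 * 5 * 5 = 3125

Answer: 3125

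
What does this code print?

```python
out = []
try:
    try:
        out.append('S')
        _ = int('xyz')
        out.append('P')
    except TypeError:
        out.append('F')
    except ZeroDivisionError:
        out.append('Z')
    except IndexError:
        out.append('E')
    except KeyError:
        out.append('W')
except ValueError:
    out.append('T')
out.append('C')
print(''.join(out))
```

Execution trace: 'S' (try body) → 'T' (outer except ValueError) → 'C' (after the try/except). Output: STC

Answer: STC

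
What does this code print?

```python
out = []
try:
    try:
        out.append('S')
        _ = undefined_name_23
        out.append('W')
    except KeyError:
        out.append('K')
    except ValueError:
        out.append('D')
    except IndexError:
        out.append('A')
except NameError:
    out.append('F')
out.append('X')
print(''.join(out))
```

Execution trace: 'S' (inner try body) → 'F' (outer except NameError) → 'X' (after the try/except). Output: SFX

Answer: SFX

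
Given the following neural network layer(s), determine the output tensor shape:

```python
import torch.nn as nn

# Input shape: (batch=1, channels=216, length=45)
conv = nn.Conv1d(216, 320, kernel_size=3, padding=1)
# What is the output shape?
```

Input: (1, 216, 45) -> Output: (1, 320, 45)

Answer: (1, 320, 45)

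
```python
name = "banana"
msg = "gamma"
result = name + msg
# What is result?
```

Trace:
`name = "banana"` → name = 'banana'
`msg = "gamma"` → msg = 'gamma'
`result = name + msg` → result = 'bananagamma'
So result = 'bananagamma'

Answer: 'bananagamma'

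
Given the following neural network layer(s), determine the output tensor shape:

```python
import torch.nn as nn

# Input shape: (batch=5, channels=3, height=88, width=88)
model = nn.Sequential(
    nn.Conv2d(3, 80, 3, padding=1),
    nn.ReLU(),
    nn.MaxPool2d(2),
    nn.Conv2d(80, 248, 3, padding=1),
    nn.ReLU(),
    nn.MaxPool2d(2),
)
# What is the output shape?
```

Input: (5, 3, 88, 88) -> after first Conv2d: (5, 80, 88, 88) -> after first MaxPool2d: (5, 80, 44, 44) -> after second Conv2d: (5, 248, 44, 44) -> Output: (5, 248, 22, 22)

Answer: (5, 248, 22, 22)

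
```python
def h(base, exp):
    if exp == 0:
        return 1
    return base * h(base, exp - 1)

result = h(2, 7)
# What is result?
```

h(2, 7) = 2 * 2 * 2 * 2 * 2 * 2 * 2 = 128

Answer: 128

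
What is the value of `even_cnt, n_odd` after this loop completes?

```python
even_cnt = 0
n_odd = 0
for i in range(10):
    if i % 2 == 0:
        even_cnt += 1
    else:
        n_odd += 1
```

Count evens and odds in range(10)
`even_cnt, n_odd` takes the values: (0, 0) → (1, 0) → (1, 1) → (2, 1) → (2, 2) → (3, 2) → (3, 3) → (4, 3) → (4, 4) → (5, 4) → (5, 5)

Answer: 5, 5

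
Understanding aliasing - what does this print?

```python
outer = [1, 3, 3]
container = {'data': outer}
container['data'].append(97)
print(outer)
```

Key concept: dict holds reference to list.
Step by step:
`outer = [1, 3, 3]` → outer = [1, 3, 3]
`container = {'data': outer}` → container = {'data': [1, 3, 3]}
`container['data'].append(97)` → outer = [1, 3, 3, 97]; container = {'data': [1, 3, 3, 97]}
`print(outer)` → prints [1, 3, 3, 97]

Answer: [1, 3, 3, 97]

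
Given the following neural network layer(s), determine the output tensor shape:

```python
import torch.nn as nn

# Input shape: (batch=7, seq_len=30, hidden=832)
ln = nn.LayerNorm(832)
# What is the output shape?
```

Input: (7, 30, 832) -> Output: (7, 30, 832)

Answer: (7, 30, 832)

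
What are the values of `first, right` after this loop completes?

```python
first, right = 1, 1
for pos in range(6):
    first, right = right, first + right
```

Fibonacci: after 6 iterations
`first, right` takes the values: (1, 1) → (1, 2) → (2, 3) → (3, 5) → (5, 8) → (8, 13) → (13, 21)

Answer: 13, 21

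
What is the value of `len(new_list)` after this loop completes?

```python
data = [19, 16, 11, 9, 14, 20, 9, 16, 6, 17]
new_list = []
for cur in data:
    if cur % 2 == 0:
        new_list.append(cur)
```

Count even numbers in [19, 16, 11, 9, 14, 20, 9, 16, 6, 17]
`new_list` takes the values: [] → [16] → [16, 14] → [16, 14, 20] → [16, 14, 20, 16] → [16, 14, 20, 16, 6]
So `len(new_list)` = 5

Answer: 5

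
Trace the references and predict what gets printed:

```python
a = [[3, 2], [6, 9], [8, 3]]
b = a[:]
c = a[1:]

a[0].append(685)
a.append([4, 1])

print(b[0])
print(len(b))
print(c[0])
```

Key concept: slice with nested mutation.
Step by step:
`a = [[3, 2], [6, 9], [8, 3]]` → a = [[3, 2], [6, 9], [8, 3]]
`b = a[:]` → b = [[3, 2], [6, 9], [8, 3]]
`c = a[1:]` → c = [[6, 9], [8, 3]]
`a[0].append(685)` → a = [[3, 2, 685], [6, 9], [8, 3]]; b = [[3, 2, 685], [6, 9], [8, 3]]
`a.append([4, 1])` → a = [[3, 2, 685], [6, 9], [8, 3], [4, 1]]
`print(b[0])` → prints [3, 2, 685]
`print(len(b))` → prints 3
`print(c[0])` → prints [6, 9]

Answer:
[3, 2, 685]
3
[6, 9]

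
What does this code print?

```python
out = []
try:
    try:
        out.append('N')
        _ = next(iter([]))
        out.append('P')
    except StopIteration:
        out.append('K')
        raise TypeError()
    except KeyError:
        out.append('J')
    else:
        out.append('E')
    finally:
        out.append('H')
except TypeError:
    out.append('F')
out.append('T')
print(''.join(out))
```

Execution trace: 'N' (inner try body) → 'K' (inner except StopIteration) → 'H' (inner finally) → 'F' (outer except TypeError) → 'T' (after the try/except). Output: NKHFT

Answer: NKHFT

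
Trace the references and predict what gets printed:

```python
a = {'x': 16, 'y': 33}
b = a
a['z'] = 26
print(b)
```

Key concept: dict aliasing.
Step by step:
`a = {'x': 16, 'y': 33}` → a = {'x': 16, 'y': 33}
`b = a` → b = {'x': 16, 'y': 33} (same object as a)
`a['z'] = 26` → a = {'x': 16, 'y': 33, 'z': 26} (same object as b); b = {'x': 16, 'y': 33, 'z': 26} (same object as a)
`print(b)` → prints {'x': 16, 'y': 33, 'z': 26}

Answer: {'x': 16, 'y': 33, 'z': 26}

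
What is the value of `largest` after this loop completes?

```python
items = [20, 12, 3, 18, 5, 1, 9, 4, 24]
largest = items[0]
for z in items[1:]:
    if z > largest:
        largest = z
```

Maximum of [20, 12, 3, 18, 5, 1, 9, 4, 24]
`largest` takes the values: 20 → 24

Answer: 24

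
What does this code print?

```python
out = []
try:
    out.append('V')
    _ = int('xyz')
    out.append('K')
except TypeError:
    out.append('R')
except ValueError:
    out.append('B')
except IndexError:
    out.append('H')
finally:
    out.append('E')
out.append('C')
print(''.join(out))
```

Execution trace: 'V' (try body) → 'B' (except ValueError) → 'E' (finally) → 'C' (after the try/except). Output: VBEC

Answer: VBEC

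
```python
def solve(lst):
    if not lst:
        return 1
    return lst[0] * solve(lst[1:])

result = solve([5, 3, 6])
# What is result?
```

Product over [5, 3, 6] = 5 * 3 * 6 = 90

Answer: 90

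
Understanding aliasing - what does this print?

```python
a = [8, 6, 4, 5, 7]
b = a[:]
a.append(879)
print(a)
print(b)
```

Key concept: slice [:] creates copy.
Step by step:
`a = [8, 6, 4, 5, 7]` → a = [8, 6, 4, 5, 7]
`b = a[:]` → b = [8, 6, 4, 5, 7]
`a.append(879)` → a = [8, 6, 4, 5, 7, 879]
`print(a)` → prints [8, 6, 4, 5, 7, 879]
`print(b)` → prints [8, 6, 4, 5, 7]

Answer:
[8, 6, 4, 5, 7, 879]
[8, 6, 4, 5, 7]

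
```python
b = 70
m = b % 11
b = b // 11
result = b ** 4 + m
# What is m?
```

Trace:
`b = 70` → b = 70
`m = b % 11` → m = 4
`b = b // 11` → b = 6
`result = b ** 4 + m` → result = 1300
So m = 4

Answer: 4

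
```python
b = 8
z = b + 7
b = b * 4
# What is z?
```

Trace:
`b = 8` → b = 8
`z = b + 7` → z = 15
`b = b * 4` → b = 32
So z = 15

Answer: 15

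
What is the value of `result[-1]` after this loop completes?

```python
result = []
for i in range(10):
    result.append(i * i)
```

Last element of squares 0 to 9
`result` takes the values: [] → [0] → [0, 1] → [0, 1, 4] → [0, 1, 4, 9] → [0, 1, 4, 9, 16] → [0, 1, 4, 9, 16, 25] → [0, 1, 4, 9, 16, 25, 36] → [0, 1, 4, 9, 16, 25, 36, 49] → [0, 1, 4, 9, 16, 25, 36, 49, 64] → [0, 1, 4, 9, 16, 25, 36, 49, 64, 81]
So `result[-1]` = 81

Answer: 81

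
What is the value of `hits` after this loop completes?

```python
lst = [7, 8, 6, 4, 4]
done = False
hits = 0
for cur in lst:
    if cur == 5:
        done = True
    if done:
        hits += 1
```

Count elements after first 5 in [7, 8, 6, 4, 4]
`hits` takes the values: 0

Answer: 0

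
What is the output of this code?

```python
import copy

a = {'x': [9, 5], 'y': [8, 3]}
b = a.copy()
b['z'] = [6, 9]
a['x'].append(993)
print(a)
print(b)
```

Key concept: shallow copy of dict with mutable values.
Step by step:
`a = {'x': [9, 5], 'y': [8, 3]}` → a = {'x': [9, 5], 'y': [8, 3]}
`b = a.copy()` → b = {'x': [9, 5], 'y': [8, 3]}
`b['z'] = [6, 9]` → b = {'x': [9, 5], 'y': [8, 3], 'z': [6, 9]}
`a['x'].append(993)` → a = {'x': [9, 5, 993], 'y': [8, 3]}; b = {'x': [9, 5, 993], 'y': [8, 3], 'z': [6, 9]}
`print(a)` → prints {'x': [9, 5, 993], 'y': [8, 3]}
`print(b)` → prints {'x': [9, 5, 993], 'y': [8, 3], 'z': [6, 9]}

Answer:
{'x': [9, 5, 993], 'y': [8, 3]}
{'x': [9, 5, 993], 'y': [8, 3], 'z': [6, 9]}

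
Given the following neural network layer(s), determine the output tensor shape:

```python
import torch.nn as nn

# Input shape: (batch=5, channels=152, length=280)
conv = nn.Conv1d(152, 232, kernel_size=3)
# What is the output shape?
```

Input: (5, 152, 280) -> Output: (5, 232, 278)

Answer: (5, 232, 278)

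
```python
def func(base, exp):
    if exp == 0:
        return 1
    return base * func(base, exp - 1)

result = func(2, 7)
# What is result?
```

func(2, 7) = 2 * 2 * 2 * 2 * 2 * 2 * 2 = 128

Answer: 128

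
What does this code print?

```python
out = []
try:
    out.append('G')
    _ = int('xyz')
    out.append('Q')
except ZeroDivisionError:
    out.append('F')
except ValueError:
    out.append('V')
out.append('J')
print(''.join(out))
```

Execution trace: 'G' (try body) → 'V' (except ValueError) → 'J' (after the try/except). Output: GVJ

Answer: GVJ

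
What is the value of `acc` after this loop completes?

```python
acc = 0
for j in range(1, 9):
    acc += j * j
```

Sum of squares 1² to 8² = 204
`acc` takes the values: 0 → 1 → 5 → 14 → 30 → 55 → 91 → 140 → 204

Answer: 204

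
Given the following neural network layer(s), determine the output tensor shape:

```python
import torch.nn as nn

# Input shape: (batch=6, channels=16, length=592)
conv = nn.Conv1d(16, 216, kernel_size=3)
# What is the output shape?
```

Input: (6, 16, 592) -> Output: (6, 216, 590)

Answer: (6, 216, 590)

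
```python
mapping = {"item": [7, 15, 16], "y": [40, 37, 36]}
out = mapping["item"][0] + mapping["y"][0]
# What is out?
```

Trace:
`mapping = {"item": [7, 15, 16], "y": [40, 37, 36]}` → mapping = {'item': [7, 15, 16], 'y': [40, 37, 36]}
`out = mapping["item"][0] + mapping["y"][0]` → out = 47
So out = 47

Answer: 47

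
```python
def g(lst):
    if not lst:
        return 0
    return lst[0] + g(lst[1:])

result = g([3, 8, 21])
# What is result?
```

3 + 8 + 21 + 0 = 32

Answer: 32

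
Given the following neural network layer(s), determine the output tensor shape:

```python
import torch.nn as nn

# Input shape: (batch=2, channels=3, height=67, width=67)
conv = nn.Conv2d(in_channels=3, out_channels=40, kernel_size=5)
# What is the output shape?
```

Input: (2, 3, 67, 67) -> Output: (2, 40, 63, 63)

Answer: (2, 40, 63, 63)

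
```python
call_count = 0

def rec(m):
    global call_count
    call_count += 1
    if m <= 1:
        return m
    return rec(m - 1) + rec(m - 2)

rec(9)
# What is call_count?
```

Calls(m) = 1 + Calls(m-1) + Calls(m-2); Calls(0)=Calls(1)=1. For m=9 this gives 109.

Answer: 109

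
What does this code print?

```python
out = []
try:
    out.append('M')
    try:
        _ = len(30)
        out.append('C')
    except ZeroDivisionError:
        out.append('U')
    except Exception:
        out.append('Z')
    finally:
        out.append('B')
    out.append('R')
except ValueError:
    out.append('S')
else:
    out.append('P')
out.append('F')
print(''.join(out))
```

Execution trace: 'M' (try body) → 'Z' (inner except Exception) → 'B' (inner finally) → 'R' (try body, no exception) → 'P' (else) → 'F' (after the try/except). Output: MZBRPF

Answer: MZBRPF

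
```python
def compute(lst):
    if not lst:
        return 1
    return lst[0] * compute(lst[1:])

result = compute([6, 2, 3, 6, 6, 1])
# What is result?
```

Product over [6, 2, 3, 6, 6, 1] = 6 * 2 * 3 * 6 * 6 * 1 = 1296

Answer: 1296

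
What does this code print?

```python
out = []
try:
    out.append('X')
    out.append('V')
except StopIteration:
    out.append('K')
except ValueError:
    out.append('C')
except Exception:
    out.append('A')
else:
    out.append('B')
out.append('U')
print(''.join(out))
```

Execution trace: 'X' (try body) → 'V' (try body, no exception) → 'B' (else) → 'U' (after the try/except). Output: XVBU

Answer: XVBU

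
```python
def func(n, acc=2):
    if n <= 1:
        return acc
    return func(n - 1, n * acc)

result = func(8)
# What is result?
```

Accumulator trace (n, acc): (8, 2) -> (7, 16) -> (6, 112) -> (5, 672) -> (4, 3360) -> (3, 13440) -> (2, 40320) -> (1, 80640) -> return 80640

Answer: 80640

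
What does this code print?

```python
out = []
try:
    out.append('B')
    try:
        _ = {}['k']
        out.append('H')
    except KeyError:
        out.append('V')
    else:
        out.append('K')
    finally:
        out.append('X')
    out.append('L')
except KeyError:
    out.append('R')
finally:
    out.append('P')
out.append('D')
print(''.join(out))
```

Execution trace: 'B' (try body) → 'V' (inner except KeyError) → 'X' (inner finally) → 'L' (try body, no exception) → 'P' (finally) → 'D' (after the try/except). Output: BVXLPD

Answer: BVXLPD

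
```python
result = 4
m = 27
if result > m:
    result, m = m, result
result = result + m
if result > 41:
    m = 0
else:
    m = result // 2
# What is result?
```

Trace:
`result = 4` → result = 4
`m = 27` → m = 27
`if result > m: ...` → result > m is False → no variable changes
`result = result + m` → result = 31
`if result > 41: ...` → result > 41 is False, take else branch → m = 15
So result = 31

Answer: 31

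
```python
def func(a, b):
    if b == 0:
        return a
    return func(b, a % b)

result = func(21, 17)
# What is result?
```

func(21, 17) -> func(17, 4) -> func(4, 1) -> func(1, 0) -> 1

Answer: 1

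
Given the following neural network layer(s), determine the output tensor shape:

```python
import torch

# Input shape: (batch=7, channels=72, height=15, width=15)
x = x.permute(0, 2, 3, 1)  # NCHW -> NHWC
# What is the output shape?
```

Input: (7, 72, 15, 15) -> Output: (7, 15, 15, 72)

Answer: (7, 15, 15, 72)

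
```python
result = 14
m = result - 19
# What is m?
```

Trace:
`result = 14` → result = 14
`m = result - 19` → m = -5
So m = -5

Answer: -5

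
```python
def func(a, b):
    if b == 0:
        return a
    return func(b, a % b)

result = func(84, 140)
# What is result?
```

func(84, 140) -> func(140, 84) -> func(84, 56) -> func(56, 28) -> func(28, 0) -> 28

Answer: 28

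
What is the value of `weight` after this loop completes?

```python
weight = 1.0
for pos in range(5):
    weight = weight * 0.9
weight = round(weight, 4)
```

Exponential decay: 1.0 * 0.9^5
`weight` takes the values: 1.0 → 0.9 → 0.81 → 0.729 → 0.6561 → 0.59049 → 0.5905

Answer: 0.5905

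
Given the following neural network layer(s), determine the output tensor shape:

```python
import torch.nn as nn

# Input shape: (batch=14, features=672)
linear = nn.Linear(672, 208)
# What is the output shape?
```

Input: (14, 672) -> Output: (14, 208)

Answer: (14, 208)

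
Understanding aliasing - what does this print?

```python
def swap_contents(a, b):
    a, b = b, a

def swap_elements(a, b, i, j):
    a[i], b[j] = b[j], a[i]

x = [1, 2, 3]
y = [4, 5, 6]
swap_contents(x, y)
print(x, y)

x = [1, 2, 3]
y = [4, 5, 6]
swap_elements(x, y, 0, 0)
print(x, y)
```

Key concept: parameter rebinding vs mutation.
Step by step:
`x = [1, 2, 3]` → x = [1, 2, 3]
`y = [4, 5, 6]` → y = [4, 5, 6]
`swap_contents(x, y)` → no visible change to tracked variables
`print(x, y)` → prints [1, 2, 3] [4, 5, 6]
`x = [1, 2, 3]` → x = [1, 2, 3]
`y = [4, 5, 6]` → y = [4, 5, 6]
`swap_elements(x, y, 0, 0)` → x = [4, 2, 3]; y = [1, 5, 6]
`print(x, y)` → prints [4, 2, 3] [1, 5, 6]

Answer:
[1, 2, 3] [4, 5, 6]
[4, 2, 3] [1, 5, 6]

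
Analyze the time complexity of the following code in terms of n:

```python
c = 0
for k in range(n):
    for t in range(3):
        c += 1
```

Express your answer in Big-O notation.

Each loop level contributes: n × 1. Multiplying the contributions gives O(n).

Answer: O(n)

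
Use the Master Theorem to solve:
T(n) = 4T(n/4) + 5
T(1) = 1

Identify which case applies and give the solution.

a=4, b=4, f(n)=5. log_4(4) = 1. Since c=0 < 1, Case 1 applies: T(n) = Θ(n^log_b(a)) = O(n).

Answer: O(n) - Case 1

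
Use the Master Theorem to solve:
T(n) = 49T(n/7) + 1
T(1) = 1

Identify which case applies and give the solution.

a=49, b=7, f(n)=1. log_7(49) = 2. Since c=0 < 2, Case 1 applies: T(n) = Θ(n^log_b(a)) = O(n^2).

Answer: O(n^2) - Case 1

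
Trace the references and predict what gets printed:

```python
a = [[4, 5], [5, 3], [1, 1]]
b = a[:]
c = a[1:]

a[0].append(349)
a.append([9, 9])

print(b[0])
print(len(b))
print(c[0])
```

Key concept: slice with nested mutation.
Step by step:
`a = [[4, 5], [5, 3], [1, 1]]` → a = [[4, 5], [5, 3], [1, 1]]
`b = a[:]` → b = [[4, 5], [5, 3], [1, 1]]
`c = a[1:]` → c = [[5, 3], [1, 1]]
`a[0].append(349)` → a = [[4, 5, 349], [5, 3], [1, 1]]; b = [[4, 5, 349], [5, 3], [1, 1]]
`a.append([9, 9])` → a = [[4, 5, 349], [5, 3], [1, 1], [9, 9]]
`print(b[0])` → prints [4, 5, 349]
`print(len(b))` → prints 3
`print(c[0])` → prints [5, 3]

Answer:
[4, 5, 349]
3
[5, 3]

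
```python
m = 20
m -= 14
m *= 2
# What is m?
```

Trace:
`m = 20` → m = 20
`m -= 14` → m = 6
`m *= 2` → m = 12
So m = 12

Answer: 12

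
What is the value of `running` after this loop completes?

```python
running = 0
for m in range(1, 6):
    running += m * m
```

Sum of squares 1² to 5² = 55
`running` takes the values: 0 → 1 → 5 → 14 → 30 → 55

Answer: 55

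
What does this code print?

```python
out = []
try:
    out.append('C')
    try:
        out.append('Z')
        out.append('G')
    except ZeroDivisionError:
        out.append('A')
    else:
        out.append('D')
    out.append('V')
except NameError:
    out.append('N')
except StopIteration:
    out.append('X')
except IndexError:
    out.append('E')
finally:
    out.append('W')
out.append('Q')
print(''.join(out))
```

Execution trace: 'C' (try body) → 'Z' (inner try body) → 'G' (inner try body, no exception) → 'D' (inner else) → 'V' (try body, no exception) → 'W' (finally) → 'Q' (after the try/except). Output: CZGDVWQ

Answer: CZGDVWQ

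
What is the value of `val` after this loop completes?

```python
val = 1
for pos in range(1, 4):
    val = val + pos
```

Start at 1, add 1 through 3
`val` takes the values: 1 → 2 → 4 → 7

Answer: 7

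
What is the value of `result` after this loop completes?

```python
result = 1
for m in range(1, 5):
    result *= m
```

4! = 24
`result` takes the values: 1 → 2 → 6 → 24

Answer: 24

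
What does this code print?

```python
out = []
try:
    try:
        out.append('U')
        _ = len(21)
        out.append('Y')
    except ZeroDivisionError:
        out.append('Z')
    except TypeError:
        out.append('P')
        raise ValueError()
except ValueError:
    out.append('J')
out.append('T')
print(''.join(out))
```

Execution trace: 'U' (inner try body) → 'P' (inner except TypeError) → 'J' (outer except ValueError) → 'T' (after the try/except). Output: UPJT

Answer: UPJT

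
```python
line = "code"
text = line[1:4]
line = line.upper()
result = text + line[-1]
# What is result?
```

Trace:
`line = "code"` → line = 'code'
`text = line[1:4]` → text = 'ode'
`line = line.upper()` → line = 'CODE'
`result = text + line[-1]` → result = 'odeE'
So result = 'odeE'

Answer: 'odeE'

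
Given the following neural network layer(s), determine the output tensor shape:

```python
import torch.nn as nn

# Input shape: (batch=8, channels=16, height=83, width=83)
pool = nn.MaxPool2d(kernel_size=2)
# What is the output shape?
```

Input: (8, 16, 83, 83) -> Output: (8, 16, 41, 41)

Answer: (8, 16, 41, 41)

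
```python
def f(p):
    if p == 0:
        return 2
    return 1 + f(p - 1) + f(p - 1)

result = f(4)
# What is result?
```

f(p) = 1 + 2·f(p-1), f(0)=2. Closed form: (2+1)·2^4 - 1 = 47.

Answer: 47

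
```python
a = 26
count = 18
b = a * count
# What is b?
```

Trace:
`a = 26` → a = 26
`count = 18` → count = 18
`b = a * count` → b = 468
So b = 468

Answer: 468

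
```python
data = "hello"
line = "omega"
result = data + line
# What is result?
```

Trace:
`data = "hello"` → data = 'hello'
`line = "omega"` → line = 'omega'
`result = data + line` → result = 'helloomega'
So result = 'helloomega'

Answer: 'helloomega'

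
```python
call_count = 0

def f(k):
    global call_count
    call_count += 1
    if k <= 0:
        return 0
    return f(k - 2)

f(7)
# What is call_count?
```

Linear recursion stepping by 2: 5 calls from k=7 down to ≤0.

Answer: 5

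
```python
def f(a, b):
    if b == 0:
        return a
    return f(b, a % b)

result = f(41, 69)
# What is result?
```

f(41, 69) -> f(69, 41) -> f(41, 28) -> f(28, 13) -> f(13, 2) -> f(2, 1) -> f(1, 0) -> 1

Answer: 1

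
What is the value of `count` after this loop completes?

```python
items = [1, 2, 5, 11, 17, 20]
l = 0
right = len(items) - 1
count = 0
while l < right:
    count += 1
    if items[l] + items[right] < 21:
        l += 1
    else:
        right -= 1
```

Steps to find pair summing to 21
`count` takes the values: 0 → 1 → 2 → 3 → 4 → 5

Answer: 5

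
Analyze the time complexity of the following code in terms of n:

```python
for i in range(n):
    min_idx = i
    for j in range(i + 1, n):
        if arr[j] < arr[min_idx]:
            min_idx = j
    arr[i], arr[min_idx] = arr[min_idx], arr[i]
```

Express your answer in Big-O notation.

This is Selection sort. Time complexity: O(n²).

Answer: O(n²)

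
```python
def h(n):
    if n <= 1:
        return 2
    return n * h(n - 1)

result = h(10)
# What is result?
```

h(10) = 10 * 9 * 8 * 7 * 6 * 5 * 4 * 3 * 2 * 2 = 7257600

Answer: 7257600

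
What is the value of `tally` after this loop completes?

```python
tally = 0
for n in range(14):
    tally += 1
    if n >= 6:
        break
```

Loop breaks when n reaches 6, tally is 7
`tally` takes the values: 0 → 1 → 2 → 3 → 4 → 5 → 6 → 7

Answer: 7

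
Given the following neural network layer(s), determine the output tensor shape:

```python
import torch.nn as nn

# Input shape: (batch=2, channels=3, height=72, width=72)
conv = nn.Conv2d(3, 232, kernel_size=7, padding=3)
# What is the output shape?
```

Input: (2, 3, 72, 72) -> Output: (2, 232, 72, 72)

Answer: (2, 232, 72, 72)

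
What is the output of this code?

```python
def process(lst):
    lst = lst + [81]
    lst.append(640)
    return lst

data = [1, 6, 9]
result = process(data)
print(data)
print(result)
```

Key concept: rebinding parameter vs mutation.
Step by step:
`data = [1, 6, 9]` → data = [1, 6, 9]
`result = process(data)` → result = [1, 6, 9, 81, 640]
`print(data)` → prints [1, 6, 9]
`print(result)` → prints [1, 6, 9, 81, 640]

Answer:
[1, 6, 9]
[1, 6, 9, 81, 640]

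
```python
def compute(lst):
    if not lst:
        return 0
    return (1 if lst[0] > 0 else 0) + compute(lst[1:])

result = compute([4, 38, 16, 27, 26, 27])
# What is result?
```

Count of positive elements in [4, 38, 16, 27, 26, 27] = 6

Answer: 6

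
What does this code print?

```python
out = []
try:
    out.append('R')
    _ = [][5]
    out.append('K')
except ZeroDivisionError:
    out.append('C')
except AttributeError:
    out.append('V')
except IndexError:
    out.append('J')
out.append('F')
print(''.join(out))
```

Execution trace: 'R' (try body) → 'J' (except IndexError) → 'F' (after the try/except). Output: RJF

Answer: RJF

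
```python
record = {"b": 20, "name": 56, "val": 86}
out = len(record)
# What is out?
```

Trace:
`record = {"b": 20, "name": 56, "val": 86}` → record = {'b': 20, 'name': 56, 'val': 86}
`out = len(record)` → out = 3
So out = 3

Answer: 3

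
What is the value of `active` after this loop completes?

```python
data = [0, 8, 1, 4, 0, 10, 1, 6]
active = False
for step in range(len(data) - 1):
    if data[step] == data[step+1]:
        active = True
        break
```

Check consecutive duplicates in [0, 8, 1, 4, 0, 10, 1, 6]
`active` takes the values: False

Answer: False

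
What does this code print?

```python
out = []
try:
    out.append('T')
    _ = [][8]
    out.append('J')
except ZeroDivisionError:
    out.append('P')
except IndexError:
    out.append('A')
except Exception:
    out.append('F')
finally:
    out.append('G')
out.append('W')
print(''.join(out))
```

Execution trace: 'T' (try body) → 'A' (except IndexError) → 'G' (finally) → 'W' (after the try/except). Output: TAGW

Answer: TAGW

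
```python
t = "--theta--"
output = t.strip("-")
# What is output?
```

Trace:
`t = "--theta--"` → t = '--theta--'
`output = t.strip("-")` → output = 'theta'
So output = 'theta'

Answer: 'theta'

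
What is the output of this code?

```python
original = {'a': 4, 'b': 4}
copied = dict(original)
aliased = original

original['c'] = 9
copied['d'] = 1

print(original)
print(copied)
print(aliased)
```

Key concept: dict() creates copy, assignment creates alias.
Step by step:
`original = {'a': 4, 'b': 4}` → original = {'a': 4, 'b': 4}
`copied = dict(original)` → copied = {'a': 4, 'b': 4}
`aliased = original` → aliased = {'a': 4, 'b': 4} (same object as original)
`original['c'] = 9` → original = {'a': 4, 'b': 4, 'c': 9} (same object as aliased); aliased = {'a': 4, 'b': 4, 'c': 9} (same object as original)
`copied['d'] = 1` → copied = {'a': 4, 'b': 4, 'd': 1}
`print(original)` → prints {'a': 4, 'b': 4, 'c': 9}
`print(copied)` → prints {'a': 4, 'b': 4, 'd': 1}
`print(aliased)` → prints {'a': 4, 'b': 4, 'c': 9}

Answer:
{'a': 4, 'b': 4, 'c': 9}
{'a': 4, 'b': 4, 'd': 1}
{'a': 4, 'b': 4, 'c': 9}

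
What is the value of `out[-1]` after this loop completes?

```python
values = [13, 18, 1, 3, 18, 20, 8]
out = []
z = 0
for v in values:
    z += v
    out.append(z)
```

Cumulative sum ends at 81
`out` takes the values: [] → [13] → [13, 31] → [13, 31, 32] → [13, 31, 32, 35] → [13, 31, 32, 35, 53] → [13, 31, 32, 35, 53, 73] → [13, 31, 32, 35, 53, 73, 81]
So `out[-1]` = 81

Answer: 81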